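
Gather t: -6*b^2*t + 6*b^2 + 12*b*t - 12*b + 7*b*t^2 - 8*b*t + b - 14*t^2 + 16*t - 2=6*b^2 - 11*b + t^2*(7*b - 14) + t*(-6*b^2 + 4*b + 16) - 2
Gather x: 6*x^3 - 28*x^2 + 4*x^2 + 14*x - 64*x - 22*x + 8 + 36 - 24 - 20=6*x^3 - 24*x^2 - 72*x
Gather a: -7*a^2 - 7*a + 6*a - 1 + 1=-7*a^2 - a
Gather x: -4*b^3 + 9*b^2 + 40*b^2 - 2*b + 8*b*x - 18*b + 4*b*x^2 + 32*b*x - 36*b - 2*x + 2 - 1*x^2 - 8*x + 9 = -4*b^3 + 49*b^2 - 56*b + x^2*(4*b - 1) + x*(40*b - 10) + 11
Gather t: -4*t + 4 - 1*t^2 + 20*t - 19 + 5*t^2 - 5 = 4*t^2 + 16*t - 20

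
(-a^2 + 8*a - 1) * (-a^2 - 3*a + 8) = a^4 - 5*a^3 - 31*a^2 + 67*a - 8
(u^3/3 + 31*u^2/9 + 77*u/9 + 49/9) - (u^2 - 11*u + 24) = u^3/3 + 22*u^2/9 + 176*u/9 - 167/9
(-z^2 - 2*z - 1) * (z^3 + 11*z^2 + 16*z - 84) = -z^5 - 13*z^4 - 39*z^3 + 41*z^2 + 152*z + 84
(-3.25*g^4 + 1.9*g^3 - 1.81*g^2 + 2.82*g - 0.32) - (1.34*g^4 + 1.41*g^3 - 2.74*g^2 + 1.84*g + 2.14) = -4.59*g^4 + 0.49*g^3 + 0.93*g^2 + 0.98*g - 2.46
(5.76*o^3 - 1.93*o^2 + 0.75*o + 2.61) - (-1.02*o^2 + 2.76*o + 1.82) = 5.76*o^3 - 0.91*o^2 - 2.01*o + 0.79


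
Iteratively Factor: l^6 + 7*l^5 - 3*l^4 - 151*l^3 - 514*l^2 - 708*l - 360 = (l + 2)*(l^5 + 5*l^4 - 13*l^3 - 125*l^2 - 264*l - 180) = (l - 5)*(l + 2)*(l^4 + 10*l^3 + 37*l^2 + 60*l + 36) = (l - 5)*(l + 2)^2*(l^3 + 8*l^2 + 21*l + 18) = (l - 5)*(l + 2)^2*(l + 3)*(l^2 + 5*l + 6) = (l - 5)*(l + 2)^2*(l + 3)^2*(l + 2)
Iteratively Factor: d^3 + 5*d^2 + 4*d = (d)*(d^2 + 5*d + 4) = d*(d + 1)*(d + 4)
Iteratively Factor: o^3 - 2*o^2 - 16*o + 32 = (o - 4)*(o^2 + 2*o - 8) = (o - 4)*(o - 2)*(o + 4)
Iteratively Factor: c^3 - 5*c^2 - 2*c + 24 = (c - 4)*(c^2 - c - 6) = (c - 4)*(c + 2)*(c - 3)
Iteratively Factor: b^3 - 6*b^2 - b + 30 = (b + 2)*(b^2 - 8*b + 15) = (b - 3)*(b + 2)*(b - 5)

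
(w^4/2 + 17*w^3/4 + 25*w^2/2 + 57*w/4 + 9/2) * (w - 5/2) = w^5/2 + 3*w^4 + 15*w^3/8 - 17*w^2 - 249*w/8 - 45/4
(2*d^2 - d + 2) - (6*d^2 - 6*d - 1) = -4*d^2 + 5*d + 3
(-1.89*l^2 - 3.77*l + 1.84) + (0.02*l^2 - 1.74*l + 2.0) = -1.87*l^2 - 5.51*l + 3.84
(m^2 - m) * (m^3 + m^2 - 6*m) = m^5 - 7*m^3 + 6*m^2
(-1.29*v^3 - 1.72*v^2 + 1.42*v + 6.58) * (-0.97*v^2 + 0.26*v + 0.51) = 1.2513*v^5 + 1.333*v^4 - 2.4825*v^3 - 6.8906*v^2 + 2.435*v + 3.3558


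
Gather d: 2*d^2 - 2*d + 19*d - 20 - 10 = 2*d^2 + 17*d - 30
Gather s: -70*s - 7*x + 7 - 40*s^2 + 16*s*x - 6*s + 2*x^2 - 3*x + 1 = -40*s^2 + s*(16*x - 76) + 2*x^2 - 10*x + 8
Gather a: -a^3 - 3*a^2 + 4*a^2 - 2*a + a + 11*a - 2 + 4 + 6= -a^3 + a^2 + 10*a + 8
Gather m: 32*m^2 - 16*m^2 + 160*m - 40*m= 16*m^2 + 120*m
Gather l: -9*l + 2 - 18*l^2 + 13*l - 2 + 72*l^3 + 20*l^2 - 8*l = 72*l^3 + 2*l^2 - 4*l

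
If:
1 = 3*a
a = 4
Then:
No Solution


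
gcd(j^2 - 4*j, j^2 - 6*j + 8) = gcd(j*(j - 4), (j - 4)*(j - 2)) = j - 4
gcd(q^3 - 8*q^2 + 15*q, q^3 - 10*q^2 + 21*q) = q^2 - 3*q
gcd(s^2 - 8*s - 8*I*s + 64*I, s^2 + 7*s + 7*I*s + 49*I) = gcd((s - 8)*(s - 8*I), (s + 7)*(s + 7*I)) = 1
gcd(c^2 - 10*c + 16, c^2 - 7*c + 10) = c - 2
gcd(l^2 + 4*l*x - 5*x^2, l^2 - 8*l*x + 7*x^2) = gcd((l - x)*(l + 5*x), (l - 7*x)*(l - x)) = -l + x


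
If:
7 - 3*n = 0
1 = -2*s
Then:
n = 7/3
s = -1/2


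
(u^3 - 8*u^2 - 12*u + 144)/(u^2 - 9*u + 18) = (u^2 - 2*u - 24)/(u - 3)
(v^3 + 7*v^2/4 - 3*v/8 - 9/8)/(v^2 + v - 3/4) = (4*v^2 + v - 3)/(2*(2*v - 1))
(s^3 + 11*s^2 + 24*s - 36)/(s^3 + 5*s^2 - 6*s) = (s + 6)/s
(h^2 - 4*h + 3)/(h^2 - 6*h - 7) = (-h^2 + 4*h - 3)/(-h^2 + 6*h + 7)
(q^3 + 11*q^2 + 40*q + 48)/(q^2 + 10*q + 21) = (q^2 + 8*q + 16)/(q + 7)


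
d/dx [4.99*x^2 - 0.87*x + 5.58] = 9.98*x - 0.87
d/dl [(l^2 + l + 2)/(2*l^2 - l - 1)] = (-3*l^2 - 10*l + 1)/(4*l^4 - 4*l^3 - 3*l^2 + 2*l + 1)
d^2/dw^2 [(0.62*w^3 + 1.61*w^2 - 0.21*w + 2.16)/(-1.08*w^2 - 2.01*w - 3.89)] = (-8.88178419700125e-16*w^5 + 7.67962800000001*w^3 - 3.61925999999999*w^2 - 89.718492*w - 51.313348)/(1.259712*w^6 + 7.033392*w^5 + 26.701812*w^4 + 58.787073*w^3 + 96.175971*w^2 + 91.246563*w + 58.863869)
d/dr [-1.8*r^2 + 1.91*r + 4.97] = 1.91 - 3.6*r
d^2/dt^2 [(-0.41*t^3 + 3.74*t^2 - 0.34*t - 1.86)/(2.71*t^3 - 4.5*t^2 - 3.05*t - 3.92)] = (7.105427357601e-15*t^7 + 44.933968*t^6 - 35.3150939999998*t^5 - 5.83083600000003*t^4 + 803.937162*t^3 - 602.343036*t^2 - 273.541656*t + 154.086252)/(19.902511*t^9 - 99.14535*t^8 + 97.433985*t^7 + 45.676884*t^6 + 177.168225*t^5 - 169.31919*t^4 - 226.255793*t^3 - 316.8438*t^2 - 140.60256*t - 60.236288)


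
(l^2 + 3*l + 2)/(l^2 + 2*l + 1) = (l + 2)/(l + 1)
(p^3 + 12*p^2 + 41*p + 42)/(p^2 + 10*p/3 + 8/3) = 3*(p^2 + 10*p + 21)/(3*p + 4)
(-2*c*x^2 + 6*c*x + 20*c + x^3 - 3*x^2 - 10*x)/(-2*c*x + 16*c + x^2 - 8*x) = (x^2 - 3*x - 10)/(x - 8)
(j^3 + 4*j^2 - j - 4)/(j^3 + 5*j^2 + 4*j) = (j - 1)/j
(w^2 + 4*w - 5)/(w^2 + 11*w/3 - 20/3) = 3*(w - 1)/(3*w - 4)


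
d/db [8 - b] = -1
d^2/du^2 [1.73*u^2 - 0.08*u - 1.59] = 3.46000000000000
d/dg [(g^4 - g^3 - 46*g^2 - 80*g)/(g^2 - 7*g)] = 2*(g^3 - 11*g^2 + 7*g + 201)/(g^2 - 14*g + 49)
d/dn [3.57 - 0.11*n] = -0.110000000000000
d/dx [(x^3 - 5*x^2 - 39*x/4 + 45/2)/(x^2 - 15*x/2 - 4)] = (4*x^4 - 60*x^3 + 141*x^2 - 20*x + 831)/(4*x^4 - 60*x^3 + 193*x^2 + 240*x + 64)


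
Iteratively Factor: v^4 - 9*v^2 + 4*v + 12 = (v - 2)*(v^3 + 2*v^2 - 5*v - 6) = (v - 2)*(v + 3)*(v^2 - v - 2) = (v - 2)*(v + 1)*(v + 3)*(v - 2)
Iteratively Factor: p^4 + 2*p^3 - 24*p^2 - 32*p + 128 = (p + 4)*(p^3 - 2*p^2 - 16*p + 32) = (p - 2)*(p + 4)*(p^2 - 16) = (p - 4)*(p - 2)*(p + 4)*(p + 4)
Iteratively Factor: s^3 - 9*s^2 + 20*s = (s - 5)*(s^2 - 4*s) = (s - 5)*(s - 4)*(s)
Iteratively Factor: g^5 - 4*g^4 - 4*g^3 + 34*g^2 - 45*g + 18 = (g - 3)*(g^4 - g^3 - 7*g^2 + 13*g - 6) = (g - 3)*(g + 3)*(g^3 - 4*g^2 + 5*g - 2) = (g - 3)*(g - 1)*(g + 3)*(g^2 - 3*g + 2) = (g - 3)*(g - 2)*(g - 1)*(g + 3)*(g - 1)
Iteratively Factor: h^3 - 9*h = (h - 3)*(h^2 + 3*h) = h*(h - 3)*(h + 3)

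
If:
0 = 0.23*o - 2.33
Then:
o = 10.13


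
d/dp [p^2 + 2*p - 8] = 2*p + 2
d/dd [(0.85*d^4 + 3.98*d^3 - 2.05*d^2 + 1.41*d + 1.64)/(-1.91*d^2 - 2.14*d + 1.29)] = (-3.247*d^5 - 13.0588*d^4 - 12.6484*d^3 + 22.4827*d^2 + 0.9758*d + 5.3285)/(3.6481*d^4 + 8.1748*d^3 - 0.348199999999999*d^2 - 5.5212*d + 1.6641)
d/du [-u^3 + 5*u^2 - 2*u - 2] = -3*u^2 + 10*u - 2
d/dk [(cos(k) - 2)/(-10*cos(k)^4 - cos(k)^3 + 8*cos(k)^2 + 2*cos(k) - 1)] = (-15*(1 - cos(2*k))^2/2 + 53*cos(k)/2 - 23*cos(2*k) + 39*cos(3*k)/2 + 4)*sin(k)/(10*cos(k)^4 + cos(k)^3 - 8*cos(k)^2 - 2*cos(k) + 1)^2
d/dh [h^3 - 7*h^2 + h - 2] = 3*h^2 - 14*h + 1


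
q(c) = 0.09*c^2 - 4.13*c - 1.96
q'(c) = 0.18*c - 4.13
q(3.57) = -15.56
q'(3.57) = -3.49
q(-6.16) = 26.90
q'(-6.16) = -5.24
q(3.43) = -15.07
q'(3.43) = -3.51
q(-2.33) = 8.15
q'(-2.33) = -4.55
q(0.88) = -5.52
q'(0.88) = -3.97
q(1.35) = -7.37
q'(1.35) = -3.89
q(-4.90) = 20.44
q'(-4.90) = -5.01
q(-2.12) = 7.20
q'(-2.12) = -4.51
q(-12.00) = 60.56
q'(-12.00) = -6.29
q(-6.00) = 26.06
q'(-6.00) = -5.21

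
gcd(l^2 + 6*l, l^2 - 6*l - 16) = 1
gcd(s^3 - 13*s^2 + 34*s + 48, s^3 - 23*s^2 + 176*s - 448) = s - 8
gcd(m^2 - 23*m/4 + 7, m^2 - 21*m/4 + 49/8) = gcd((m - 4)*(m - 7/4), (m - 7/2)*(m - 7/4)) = m - 7/4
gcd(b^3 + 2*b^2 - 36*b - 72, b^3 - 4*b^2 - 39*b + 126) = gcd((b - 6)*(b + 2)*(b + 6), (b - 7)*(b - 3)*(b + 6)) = b + 6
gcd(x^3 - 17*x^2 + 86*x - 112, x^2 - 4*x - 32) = x - 8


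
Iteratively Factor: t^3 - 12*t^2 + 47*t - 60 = (t - 5)*(t^2 - 7*t + 12) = (t - 5)*(t - 3)*(t - 4)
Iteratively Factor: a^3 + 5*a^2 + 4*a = (a + 4)*(a^2 + a) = a*(a + 4)*(a + 1)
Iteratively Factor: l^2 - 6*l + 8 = (l - 4)*(l - 2)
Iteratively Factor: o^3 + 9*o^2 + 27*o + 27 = (o + 3)*(o^2 + 6*o + 9) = (o + 3)^2*(o + 3)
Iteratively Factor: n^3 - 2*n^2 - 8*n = (n + 2)*(n^2 - 4*n) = (n - 4)*(n + 2)*(n)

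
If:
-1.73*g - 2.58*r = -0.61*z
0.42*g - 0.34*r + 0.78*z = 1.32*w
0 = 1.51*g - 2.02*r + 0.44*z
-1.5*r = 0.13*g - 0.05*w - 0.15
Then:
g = 0.01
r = 0.11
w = 0.25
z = 0.47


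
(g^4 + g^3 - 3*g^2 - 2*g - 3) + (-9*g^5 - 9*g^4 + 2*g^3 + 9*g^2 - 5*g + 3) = -9*g^5 - 8*g^4 + 3*g^3 + 6*g^2 - 7*g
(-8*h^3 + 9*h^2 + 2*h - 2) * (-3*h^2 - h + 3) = 24*h^5 - 19*h^4 - 39*h^3 + 31*h^2 + 8*h - 6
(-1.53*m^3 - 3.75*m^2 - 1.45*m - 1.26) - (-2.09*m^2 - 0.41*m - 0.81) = -1.53*m^3 - 1.66*m^2 - 1.04*m - 0.45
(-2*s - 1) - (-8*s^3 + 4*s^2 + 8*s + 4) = 8*s^3 - 4*s^2 - 10*s - 5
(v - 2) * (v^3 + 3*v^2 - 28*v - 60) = v^4 + v^3 - 34*v^2 - 4*v + 120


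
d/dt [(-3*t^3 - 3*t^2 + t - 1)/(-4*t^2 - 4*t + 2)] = (6*t^4 + 12*t^3 - t^2 - 10*t - 1)/(2*(4*t^4 + 8*t^3 - 4*t + 1))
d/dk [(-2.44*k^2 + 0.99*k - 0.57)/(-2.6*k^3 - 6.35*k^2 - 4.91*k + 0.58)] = (-6.344*k^4 + 5.148*k^3 + 13.8209*k^2 - 10.0694*k - 2.2245)/(6.76*k^6 + 33.02*k^5 + 65.8545*k^4 + 59.341*k^3 + 16.7421*k^2 - 5.6956*k + 0.3364)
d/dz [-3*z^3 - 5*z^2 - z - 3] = -9*z^2 - 10*z - 1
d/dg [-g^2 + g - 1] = 1 - 2*g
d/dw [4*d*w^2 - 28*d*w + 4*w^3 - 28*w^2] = 8*d*w - 28*d + 12*w^2 - 56*w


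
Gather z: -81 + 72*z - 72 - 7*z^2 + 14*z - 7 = -7*z^2 + 86*z - 160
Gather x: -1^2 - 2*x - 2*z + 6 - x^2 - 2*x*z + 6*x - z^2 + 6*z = -x^2 + x*(4 - 2*z) - z^2 + 4*z + 5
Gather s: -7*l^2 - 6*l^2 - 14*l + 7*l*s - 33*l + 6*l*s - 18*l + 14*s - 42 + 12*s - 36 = -13*l^2 - 65*l + s*(13*l + 26) - 78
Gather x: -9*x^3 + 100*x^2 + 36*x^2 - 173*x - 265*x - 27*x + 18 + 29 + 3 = -9*x^3 + 136*x^2 - 465*x + 50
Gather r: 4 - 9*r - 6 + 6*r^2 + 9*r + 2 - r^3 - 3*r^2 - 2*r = -r^3 + 3*r^2 - 2*r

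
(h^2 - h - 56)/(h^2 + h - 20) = (h^2 - h - 56)/(h^2 + h - 20)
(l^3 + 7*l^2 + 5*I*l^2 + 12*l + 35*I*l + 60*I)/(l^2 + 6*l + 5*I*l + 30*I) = (l^2 + 7*l + 12)/(l + 6)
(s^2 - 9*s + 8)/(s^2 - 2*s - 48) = (s - 1)/(s + 6)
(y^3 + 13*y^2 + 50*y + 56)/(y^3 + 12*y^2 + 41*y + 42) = (y + 4)/(y + 3)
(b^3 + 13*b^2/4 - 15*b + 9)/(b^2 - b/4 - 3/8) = 2*(b^2 + 4*b - 12)/(2*b + 1)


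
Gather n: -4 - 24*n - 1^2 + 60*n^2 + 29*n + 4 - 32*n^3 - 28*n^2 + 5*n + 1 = -32*n^3 + 32*n^2 + 10*n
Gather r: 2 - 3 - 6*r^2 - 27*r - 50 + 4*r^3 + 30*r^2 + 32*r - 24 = 4*r^3 + 24*r^2 + 5*r - 75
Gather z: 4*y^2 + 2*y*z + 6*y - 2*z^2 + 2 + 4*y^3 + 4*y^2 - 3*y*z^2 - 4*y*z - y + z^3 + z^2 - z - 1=4*y^3 + 8*y^2 + 5*y + z^3 + z^2*(-3*y - 1) + z*(-2*y - 1) + 1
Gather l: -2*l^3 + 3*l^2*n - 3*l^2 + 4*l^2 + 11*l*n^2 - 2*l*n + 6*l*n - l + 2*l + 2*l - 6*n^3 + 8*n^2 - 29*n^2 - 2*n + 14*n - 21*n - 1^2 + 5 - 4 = -2*l^3 + l^2*(3*n + 1) + l*(11*n^2 + 4*n + 3) - 6*n^3 - 21*n^2 - 9*n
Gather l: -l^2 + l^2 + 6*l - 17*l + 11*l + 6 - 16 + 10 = 0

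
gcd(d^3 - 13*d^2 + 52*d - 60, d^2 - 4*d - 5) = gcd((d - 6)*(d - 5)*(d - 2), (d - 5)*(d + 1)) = d - 5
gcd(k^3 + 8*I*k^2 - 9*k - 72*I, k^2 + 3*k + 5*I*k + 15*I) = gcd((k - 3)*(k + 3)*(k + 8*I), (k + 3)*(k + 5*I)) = k + 3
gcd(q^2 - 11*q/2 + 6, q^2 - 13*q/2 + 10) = q - 4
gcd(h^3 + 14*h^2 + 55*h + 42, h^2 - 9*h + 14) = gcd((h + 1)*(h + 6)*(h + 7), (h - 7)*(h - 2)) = 1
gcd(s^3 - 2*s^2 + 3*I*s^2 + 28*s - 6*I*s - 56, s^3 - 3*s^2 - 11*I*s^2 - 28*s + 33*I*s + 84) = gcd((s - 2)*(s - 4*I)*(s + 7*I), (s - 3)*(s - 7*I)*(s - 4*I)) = s - 4*I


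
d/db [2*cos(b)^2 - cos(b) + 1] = (1 - 4*cos(b))*sin(b)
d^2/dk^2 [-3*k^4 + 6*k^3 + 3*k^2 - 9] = -36*k^2 + 36*k + 6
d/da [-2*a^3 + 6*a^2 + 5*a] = -6*a^2 + 12*a + 5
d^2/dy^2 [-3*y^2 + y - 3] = -6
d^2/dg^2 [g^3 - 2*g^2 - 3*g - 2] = 6*g - 4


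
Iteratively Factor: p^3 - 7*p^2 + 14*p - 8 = (p - 2)*(p^2 - 5*p + 4) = (p - 4)*(p - 2)*(p - 1)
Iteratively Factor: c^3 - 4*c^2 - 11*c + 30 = (c - 2)*(c^2 - 2*c - 15) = (c - 2)*(c + 3)*(c - 5)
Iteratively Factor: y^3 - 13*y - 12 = (y + 3)*(y^2 - 3*y - 4) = (y + 1)*(y + 3)*(y - 4)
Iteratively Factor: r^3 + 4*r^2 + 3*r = (r + 1)*(r^2 + 3*r) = r*(r + 1)*(r + 3)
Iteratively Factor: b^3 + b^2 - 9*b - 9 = (b - 3)*(b^2 + 4*b + 3) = (b - 3)*(b + 1)*(b + 3)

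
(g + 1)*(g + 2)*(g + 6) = g^3 + 9*g^2 + 20*g + 12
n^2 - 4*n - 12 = (n - 6)*(n + 2)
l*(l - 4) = l^2 - 4*l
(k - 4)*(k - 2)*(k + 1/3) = k^3 - 17*k^2/3 + 6*k + 8/3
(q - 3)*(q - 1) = q^2 - 4*q + 3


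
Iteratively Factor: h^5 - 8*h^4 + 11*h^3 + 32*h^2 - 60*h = (h + 2)*(h^4 - 10*h^3 + 31*h^2 - 30*h) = h*(h + 2)*(h^3 - 10*h^2 + 31*h - 30) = h*(h - 2)*(h + 2)*(h^2 - 8*h + 15) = h*(h - 3)*(h - 2)*(h + 2)*(h - 5)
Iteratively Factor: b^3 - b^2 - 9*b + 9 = (b - 1)*(b^2 - 9) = (b - 3)*(b - 1)*(b + 3)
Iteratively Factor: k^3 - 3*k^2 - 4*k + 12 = (k - 2)*(k^2 - k - 6) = (k - 2)*(k + 2)*(k - 3)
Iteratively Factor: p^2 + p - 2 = (p - 1)*(p + 2)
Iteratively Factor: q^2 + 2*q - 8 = (q + 4)*(q - 2)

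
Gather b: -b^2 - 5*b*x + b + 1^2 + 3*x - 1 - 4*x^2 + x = -b^2 + b*(1 - 5*x) - 4*x^2 + 4*x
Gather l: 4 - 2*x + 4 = 8 - 2*x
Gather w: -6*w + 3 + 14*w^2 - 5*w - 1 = 14*w^2 - 11*w + 2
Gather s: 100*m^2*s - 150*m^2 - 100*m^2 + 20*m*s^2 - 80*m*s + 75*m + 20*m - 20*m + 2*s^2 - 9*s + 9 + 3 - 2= -250*m^2 + 75*m + s^2*(20*m + 2) + s*(100*m^2 - 80*m - 9) + 10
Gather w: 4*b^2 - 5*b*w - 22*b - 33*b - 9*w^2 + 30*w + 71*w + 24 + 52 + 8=4*b^2 - 55*b - 9*w^2 + w*(101 - 5*b) + 84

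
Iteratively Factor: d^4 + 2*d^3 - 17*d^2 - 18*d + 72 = (d + 4)*(d^3 - 2*d^2 - 9*d + 18) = (d - 3)*(d + 4)*(d^2 + d - 6) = (d - 3)*(d + 3)*(d + 4)*(d - 2)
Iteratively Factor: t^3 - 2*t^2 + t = (t - 1)*(t^2 - t) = t*(t - 1)*(t - 1)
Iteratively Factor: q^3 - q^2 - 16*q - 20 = (q + 2)*(q^2 - 3*q - 10) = (q + 2)^2*(q - 5)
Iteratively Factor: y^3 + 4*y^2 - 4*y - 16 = (y + 4)*(y^2 - 4) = (y - 2)*(y + 4)*(y + 2)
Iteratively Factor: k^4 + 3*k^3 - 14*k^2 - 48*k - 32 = (k + 1)*(k^3 + 2*k^2 - 16*k - 32) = (k + 1)*(k + 2)*(k^2 - 16) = (k + 1)*(k + 2)*(k + 4)*(k - 4)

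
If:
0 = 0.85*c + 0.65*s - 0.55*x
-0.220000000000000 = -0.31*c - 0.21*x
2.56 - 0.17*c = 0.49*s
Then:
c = -1.96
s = 5.91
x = 3.95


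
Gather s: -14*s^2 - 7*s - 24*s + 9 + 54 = -14*s^2 - 31*s + 63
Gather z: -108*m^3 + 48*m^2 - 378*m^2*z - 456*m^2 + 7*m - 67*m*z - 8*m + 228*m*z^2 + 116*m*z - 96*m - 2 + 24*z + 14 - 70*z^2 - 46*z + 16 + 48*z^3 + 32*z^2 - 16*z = -108*m^3 - 408*m^2 - 97*m + 48*z^3 + z^2*(228*m - 38) + z*(-378*m^2 + 49*m - 38) + 28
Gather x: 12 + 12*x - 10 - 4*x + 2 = 8*x + 4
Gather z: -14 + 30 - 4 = 12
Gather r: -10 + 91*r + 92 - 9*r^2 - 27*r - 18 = -9*r^2 + 64*r + 64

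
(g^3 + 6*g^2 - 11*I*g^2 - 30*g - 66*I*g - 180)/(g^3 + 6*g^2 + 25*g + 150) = (g - 6*I)/(g + 5*I)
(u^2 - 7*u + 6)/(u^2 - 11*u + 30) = (u - 1)/(u - 5)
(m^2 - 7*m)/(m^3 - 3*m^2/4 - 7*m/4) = 4*(7 - m)/(-4*m^2 + 3*m + 7)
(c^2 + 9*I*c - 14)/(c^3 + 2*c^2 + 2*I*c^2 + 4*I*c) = (c + 7*I)/(c*(c + 2))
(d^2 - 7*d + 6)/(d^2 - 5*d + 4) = (d - 6)/(d - 4)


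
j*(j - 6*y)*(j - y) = j^3 - 7*j^2*y + 6*j*y^2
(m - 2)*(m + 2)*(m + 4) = m^3 + 4*m^2 - 4*m - 16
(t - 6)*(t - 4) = t^2 - 10*t + 24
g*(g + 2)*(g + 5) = g^3 + 7*g^2 + 10*g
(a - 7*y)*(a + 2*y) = a^2 - 5*a*y - 14*y^2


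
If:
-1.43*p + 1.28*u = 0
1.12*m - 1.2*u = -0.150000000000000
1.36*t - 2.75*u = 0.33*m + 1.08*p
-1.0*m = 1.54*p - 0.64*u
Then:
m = -0.05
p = 0.07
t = 0.19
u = 0.07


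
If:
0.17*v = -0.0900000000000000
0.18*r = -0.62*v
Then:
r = 1.82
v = -0.53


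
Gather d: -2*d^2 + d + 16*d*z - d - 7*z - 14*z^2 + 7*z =-2*d^2 + 16*d*z - 14*z^2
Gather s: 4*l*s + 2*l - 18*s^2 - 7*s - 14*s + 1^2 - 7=2*l - 18*s^2 + s*(4*l - 21) - 6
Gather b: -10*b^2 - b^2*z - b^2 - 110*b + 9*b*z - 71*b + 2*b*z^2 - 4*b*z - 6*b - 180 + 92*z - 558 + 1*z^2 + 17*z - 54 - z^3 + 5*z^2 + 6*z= b^2*(-z - 11) + b*(2*z^2 + 5*z - 187) - z^3 + 6*z^2 + 115*z - 792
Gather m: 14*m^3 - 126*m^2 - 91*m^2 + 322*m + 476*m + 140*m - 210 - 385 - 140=14*m^3 - 217*m^2 + 938*m - 735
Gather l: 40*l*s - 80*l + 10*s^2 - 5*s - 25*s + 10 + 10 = l*(40*s - 80) + 10*s^2 - 30*s + 20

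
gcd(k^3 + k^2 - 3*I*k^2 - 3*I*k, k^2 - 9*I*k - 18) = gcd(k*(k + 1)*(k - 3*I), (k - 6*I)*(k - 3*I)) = k - 3*I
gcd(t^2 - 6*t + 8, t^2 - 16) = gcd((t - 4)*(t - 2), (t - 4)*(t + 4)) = t - 4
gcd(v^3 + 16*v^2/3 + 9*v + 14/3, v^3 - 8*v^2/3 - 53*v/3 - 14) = v^2 + 10*v/3 + 7/3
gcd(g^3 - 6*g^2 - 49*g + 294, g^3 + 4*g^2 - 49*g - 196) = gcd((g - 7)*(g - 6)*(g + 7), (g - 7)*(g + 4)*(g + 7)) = g^2 - 49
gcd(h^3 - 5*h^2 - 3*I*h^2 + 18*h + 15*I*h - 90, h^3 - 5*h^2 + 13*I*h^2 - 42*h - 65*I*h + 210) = h - 5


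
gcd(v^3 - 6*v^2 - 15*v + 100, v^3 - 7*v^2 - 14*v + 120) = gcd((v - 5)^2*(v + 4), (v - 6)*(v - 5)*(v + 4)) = v^2 - v - 20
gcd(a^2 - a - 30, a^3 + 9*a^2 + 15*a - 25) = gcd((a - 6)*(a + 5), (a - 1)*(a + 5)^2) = a + 5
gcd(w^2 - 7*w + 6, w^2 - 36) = w - 6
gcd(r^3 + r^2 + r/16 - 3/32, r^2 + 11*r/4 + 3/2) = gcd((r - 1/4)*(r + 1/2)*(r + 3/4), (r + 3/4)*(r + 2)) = r + 3/4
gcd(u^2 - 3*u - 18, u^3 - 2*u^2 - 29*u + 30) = u - 6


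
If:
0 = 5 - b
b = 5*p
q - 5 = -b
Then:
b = 5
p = 1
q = 0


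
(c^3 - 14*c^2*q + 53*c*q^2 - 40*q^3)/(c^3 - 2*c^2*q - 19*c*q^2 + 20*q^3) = (c - 8*q)/(c + 4*q)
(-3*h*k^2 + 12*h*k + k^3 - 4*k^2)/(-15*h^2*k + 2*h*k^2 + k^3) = (k - 4)/(5*h + k)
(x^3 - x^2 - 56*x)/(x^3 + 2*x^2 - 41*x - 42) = x*(x - 8)/(x^2 - 5*x - 6)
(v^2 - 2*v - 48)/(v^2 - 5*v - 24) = (v + 6)/(v + 3)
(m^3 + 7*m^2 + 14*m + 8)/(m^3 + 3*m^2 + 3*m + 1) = (m^2 + 6*m + 8)/(m^2 + 2*m + 1)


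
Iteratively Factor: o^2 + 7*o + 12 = (o + 3)*(o + 4)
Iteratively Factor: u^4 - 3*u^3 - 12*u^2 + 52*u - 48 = (u - 2)*(u^3 - u^2 - 14*u + 24) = (u - 3)*(u - 2)*(u^2 + 2*u - 8) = (u - 3)*(u - 2)*(u + 4)*(u - 2)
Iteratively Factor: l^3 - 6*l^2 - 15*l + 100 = (l - 5)*(l^2 - l - 20) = (l - 5)*(l + 4)*(l - 5)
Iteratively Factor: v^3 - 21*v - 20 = (v + 4)*(v^2 - 4*v - 5) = (v + 1)*(v + 4)*(v - 5)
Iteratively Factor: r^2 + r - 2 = (r + 2)*(r - 1)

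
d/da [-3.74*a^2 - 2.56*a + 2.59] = -7.48*a - 2.56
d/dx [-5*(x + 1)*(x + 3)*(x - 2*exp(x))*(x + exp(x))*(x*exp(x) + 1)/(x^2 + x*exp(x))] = -5*x^3*exp(x) + 20*x^2*exp(2*x) - 35*x^2*exp(x) + 100*x*exp(2*x) - 45*x*exp(x) - 10*x + 100*exp(2*x) + 35*exp(x) - 20 + 30*exp(x)/x - 30*exp(x)/x^2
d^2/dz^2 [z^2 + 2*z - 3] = 2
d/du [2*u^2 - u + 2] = 4*u - 1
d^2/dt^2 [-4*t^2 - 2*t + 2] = -8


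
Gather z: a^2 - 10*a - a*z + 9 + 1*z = a^2 - 10*a + z*(1 - a) + 9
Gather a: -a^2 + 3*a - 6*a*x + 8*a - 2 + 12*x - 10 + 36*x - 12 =-a^2 + a*(11 - 6*x) + 48*x - 24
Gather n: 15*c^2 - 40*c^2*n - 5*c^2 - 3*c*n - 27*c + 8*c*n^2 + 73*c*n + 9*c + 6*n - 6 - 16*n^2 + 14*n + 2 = 10*c^2 - 18*c + n^2*(8*c - 16) + n*(-40*c^2 + 70*c + 20) - 4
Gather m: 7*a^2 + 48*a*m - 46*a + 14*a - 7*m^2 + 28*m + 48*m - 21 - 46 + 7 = 7*a^2 - 32*a - 7*m^2 + m*(48*a + 76) - 60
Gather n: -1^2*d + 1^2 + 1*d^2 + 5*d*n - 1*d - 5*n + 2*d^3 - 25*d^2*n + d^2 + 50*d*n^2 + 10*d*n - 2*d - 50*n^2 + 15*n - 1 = 2*d^3 + 2*d^2 - 4*d + n^2*(50*d - 50) + n*(-25*d^2 + 15*d + 10)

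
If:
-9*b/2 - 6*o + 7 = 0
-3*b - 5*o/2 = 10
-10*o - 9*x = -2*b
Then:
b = -310/27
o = 88/9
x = -3260/243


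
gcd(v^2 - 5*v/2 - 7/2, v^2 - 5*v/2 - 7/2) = v^2 - 5*v/2 - 7/2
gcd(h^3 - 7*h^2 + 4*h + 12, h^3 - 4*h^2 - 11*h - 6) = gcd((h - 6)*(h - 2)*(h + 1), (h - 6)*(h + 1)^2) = h^2 - 5*h - 6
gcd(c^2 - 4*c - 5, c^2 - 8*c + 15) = c - 5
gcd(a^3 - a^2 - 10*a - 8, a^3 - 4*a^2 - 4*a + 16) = a^2 - 2*a - 8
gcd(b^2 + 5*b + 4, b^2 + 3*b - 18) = 1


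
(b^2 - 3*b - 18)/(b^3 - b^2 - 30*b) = (b + 3)/(b*(b + 5))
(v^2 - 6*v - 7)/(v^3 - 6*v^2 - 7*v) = 1/v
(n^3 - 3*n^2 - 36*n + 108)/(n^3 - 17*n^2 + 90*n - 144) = (n + 6)/(n - 8)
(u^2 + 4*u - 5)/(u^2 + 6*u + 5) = (u - 1)/(u + 1)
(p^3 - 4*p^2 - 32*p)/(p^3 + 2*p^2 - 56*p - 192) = p/(p + 6)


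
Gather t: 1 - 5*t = 1 - 5*t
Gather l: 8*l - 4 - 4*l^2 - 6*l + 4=-4*l^2 + 2*l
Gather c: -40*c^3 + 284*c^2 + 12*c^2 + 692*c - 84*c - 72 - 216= -40*c^3 + 296*c^2 + 608*c - 288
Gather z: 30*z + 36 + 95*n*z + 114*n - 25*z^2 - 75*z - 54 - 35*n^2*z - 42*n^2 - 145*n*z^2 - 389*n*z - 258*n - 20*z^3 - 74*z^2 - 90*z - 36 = -42*n^2 - 144*n - 20*z^3 + z^2*(-145*n - 99) + z*(-35*n^2 - 294*n - 135) - 54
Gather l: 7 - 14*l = 7 - 14*l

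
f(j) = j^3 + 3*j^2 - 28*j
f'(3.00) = 17.00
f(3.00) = -30.00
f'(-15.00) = 557.00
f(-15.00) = -2280.00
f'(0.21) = -26.61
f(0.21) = -5.74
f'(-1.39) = -30.54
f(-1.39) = 42.03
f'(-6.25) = 51.69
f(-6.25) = 48.05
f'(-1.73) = -29.40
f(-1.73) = 52.24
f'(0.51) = -24.16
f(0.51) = -13.37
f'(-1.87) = -28.73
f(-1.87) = 56.31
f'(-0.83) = -30.91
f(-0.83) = 24.73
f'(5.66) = 102.07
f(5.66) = 118.95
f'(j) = 3*j^2 + 6*j - 28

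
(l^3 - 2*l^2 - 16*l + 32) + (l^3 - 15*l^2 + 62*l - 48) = 2*l^3 - 17*l^2 + 46*l - 16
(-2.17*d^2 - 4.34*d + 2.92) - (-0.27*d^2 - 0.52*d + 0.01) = -1.9*d^2 - 3.82*d + 2.91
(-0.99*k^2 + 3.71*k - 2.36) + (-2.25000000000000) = -0.99*k^2 + 3.71*k - 4.61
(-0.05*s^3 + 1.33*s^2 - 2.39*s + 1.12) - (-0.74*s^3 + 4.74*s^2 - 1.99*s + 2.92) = 0.69*s^3 - 3.41*s^2 - 0.4*s - 1.8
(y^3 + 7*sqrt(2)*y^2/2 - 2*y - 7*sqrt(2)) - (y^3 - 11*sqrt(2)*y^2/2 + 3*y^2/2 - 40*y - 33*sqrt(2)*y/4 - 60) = -3*y^2/2 + 9*sqrt(2)*y^2 + 33*sqrt(2)*y/4 + 38*y - 7*sqrt(2) + 60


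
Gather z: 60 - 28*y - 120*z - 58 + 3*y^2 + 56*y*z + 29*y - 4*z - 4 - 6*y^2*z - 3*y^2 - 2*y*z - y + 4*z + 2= z*(-6*y^2 + 54*y - 120)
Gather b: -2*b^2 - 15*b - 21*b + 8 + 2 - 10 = -2*b^2 - 36*b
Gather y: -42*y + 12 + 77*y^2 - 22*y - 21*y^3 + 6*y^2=-21*y^3 + 83*y^2 - 64*y + 12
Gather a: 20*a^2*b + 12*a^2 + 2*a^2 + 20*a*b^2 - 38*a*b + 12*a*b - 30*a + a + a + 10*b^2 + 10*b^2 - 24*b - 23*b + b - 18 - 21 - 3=a^2*(20*b + 14) + a*(20*b^2 - 26*b - 28) + 20*b^2 - 46*b - 42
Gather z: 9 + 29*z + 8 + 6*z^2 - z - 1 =6*z^2 + 28*z + 16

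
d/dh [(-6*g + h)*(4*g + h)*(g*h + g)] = g*(-24*g^2 - 4*g*h - 2*g + 3*h^2 + 2*h)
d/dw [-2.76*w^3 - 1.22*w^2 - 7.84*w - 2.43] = -8.28*w^2 - 2.44*w - 7.84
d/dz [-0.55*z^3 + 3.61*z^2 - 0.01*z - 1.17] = -1.65*z^2 + 7.22*z - 0.01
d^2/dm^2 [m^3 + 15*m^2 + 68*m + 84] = 6*m + 30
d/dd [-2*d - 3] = -2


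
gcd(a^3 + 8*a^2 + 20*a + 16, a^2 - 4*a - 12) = a + 2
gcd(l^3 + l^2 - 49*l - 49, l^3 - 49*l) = l^2 - 49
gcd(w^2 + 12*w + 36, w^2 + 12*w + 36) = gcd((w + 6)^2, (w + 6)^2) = w^2 + 12*w + 36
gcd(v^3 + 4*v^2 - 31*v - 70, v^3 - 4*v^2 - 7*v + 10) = v^2 - 3*v - 10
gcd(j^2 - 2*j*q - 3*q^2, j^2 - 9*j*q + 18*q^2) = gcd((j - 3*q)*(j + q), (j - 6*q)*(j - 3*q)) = -j + 3*q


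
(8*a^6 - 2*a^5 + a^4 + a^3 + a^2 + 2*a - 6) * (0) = 0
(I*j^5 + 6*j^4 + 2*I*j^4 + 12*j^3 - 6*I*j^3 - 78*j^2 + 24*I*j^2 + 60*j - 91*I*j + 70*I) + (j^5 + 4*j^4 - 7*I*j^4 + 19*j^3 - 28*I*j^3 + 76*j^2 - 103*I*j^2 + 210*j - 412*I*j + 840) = j^5 + I*j^5 + 10*j^4 - 5*I*j^4 + 31*j^3 - 34*I*j^3 - 2*j^2 - 79*I*j^2 + 270*j - 503*I*j + 840 + 70*I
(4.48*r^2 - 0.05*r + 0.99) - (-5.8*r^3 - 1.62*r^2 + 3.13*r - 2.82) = 5.8*r^3 + 6.1*r^2 - 3.18*r + 3.81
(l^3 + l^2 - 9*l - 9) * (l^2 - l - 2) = l^5 - 12*l^3 - 2*l^2 + 27*l + 18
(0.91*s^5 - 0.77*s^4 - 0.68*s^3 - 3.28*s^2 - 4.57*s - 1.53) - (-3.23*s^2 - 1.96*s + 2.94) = 0.91*s^5 - 0.77*s^4 - 0.68*s^3 - 0.0499999999999998*s^2 - 2.61*s - 4.47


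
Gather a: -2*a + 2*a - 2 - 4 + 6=0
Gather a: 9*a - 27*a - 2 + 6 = 4 - 18*a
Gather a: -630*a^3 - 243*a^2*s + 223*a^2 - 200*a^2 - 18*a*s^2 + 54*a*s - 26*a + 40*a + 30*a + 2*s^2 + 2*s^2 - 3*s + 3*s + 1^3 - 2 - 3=-630*a^3 + a^2*(23 - 243*s) + a*(-18*s^2 + 54*s + 44) + 4*s^2 - 4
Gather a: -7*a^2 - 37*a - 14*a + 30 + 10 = -7*a^2 - 51*a + 40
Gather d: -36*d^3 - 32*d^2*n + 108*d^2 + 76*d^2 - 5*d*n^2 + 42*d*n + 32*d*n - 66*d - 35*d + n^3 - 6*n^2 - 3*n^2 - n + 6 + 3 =-36*d^3 + d^2*(184 - 32*n) + d*(-5*n^2 + 74*n - 101) + n^3 - 9*n^2 - n + 9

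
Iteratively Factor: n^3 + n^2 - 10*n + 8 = (n - 2)*(n^2 + 3*n - 4) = (n - 2)*(n + 4)*(n - 1)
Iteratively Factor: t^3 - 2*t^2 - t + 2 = (t - 1)*(t^2 - t - 2) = (t - 1)*(t + 1)*(t - 2)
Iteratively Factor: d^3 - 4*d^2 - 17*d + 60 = (d - 5)*(d^2 + d - 12) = (d - 5)*(d - 3)*(d + 4)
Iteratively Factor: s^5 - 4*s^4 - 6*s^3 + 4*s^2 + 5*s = (s)*(s^4 - 4*s^3 - 6*s^2 + 4*s + 5) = s*(s + 1)*(s^3 - 5*s^2 - s + 5) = s*(s - 5)*(s + 1)*(s^2 - 1) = s*(s - 5)*(s - 1)*(s + 1)*(s + 1)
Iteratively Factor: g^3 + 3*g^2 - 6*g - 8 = (g + 4)*(g^2 - g - 2) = (g + 1)*(g + 4)*(g - 2)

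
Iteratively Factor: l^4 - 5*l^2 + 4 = (l - 1)*(l^3 + l^2 - 4*l - 4) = (l - 2)*(l - 1)*(l^2 + 3*l + 2) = (l - 2)*(l - 1)*(l + 1)*(l + 2)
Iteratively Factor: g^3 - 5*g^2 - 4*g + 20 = (g - 5)*(g^2 - 4) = (g - 5)*(g + 2)*(g - 2)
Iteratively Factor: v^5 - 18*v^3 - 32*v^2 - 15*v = (v + 1)*(v^4 - v^3 - 17*v^2 - 15*v) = (v + 1)*(v + 3)*(v^3 - 4*v^2 - 5*v) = v*(v + 1)*(v + 3)*(v^2 - 4*v - 5) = v*(v + 1)^2*(v + 3)*(v - 5)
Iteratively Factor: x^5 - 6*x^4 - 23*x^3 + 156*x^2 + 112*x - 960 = (x + 3)*(x^4 - 9*x^3 + 4*x^2 + 144*x - 320) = (x - 4)*(x + 3)*(x^3 - 5*x^2 - 16*x + 80) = (x - 4)*(x + 3)*(x + 4)*(x^2 - 9*x + 20) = (x - 4)^2*(x + 3)*(x + 4)*(x - 5)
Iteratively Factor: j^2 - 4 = (j + 2)*(j - 2)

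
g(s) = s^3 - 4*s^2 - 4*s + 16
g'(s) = 3*s^2 - 8*s - 4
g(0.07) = 15.70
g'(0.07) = -4.55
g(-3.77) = -79.35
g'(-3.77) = 68.80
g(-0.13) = 16.45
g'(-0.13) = -2.91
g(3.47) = -4.26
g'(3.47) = 4.36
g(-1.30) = 12.24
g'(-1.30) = 11.47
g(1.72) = 2.37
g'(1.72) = -8.88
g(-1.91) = 2.08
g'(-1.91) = 22.22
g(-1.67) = 6.87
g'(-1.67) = 17.73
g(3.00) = -5.00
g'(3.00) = -1.00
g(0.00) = 16.00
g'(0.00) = -4.00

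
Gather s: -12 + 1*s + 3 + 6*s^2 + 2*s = 6*s^2 + 3*s - 9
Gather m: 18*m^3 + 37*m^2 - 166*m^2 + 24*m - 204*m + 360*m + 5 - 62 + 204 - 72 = 18*m^3 - 129*m^2 + 180*m + 75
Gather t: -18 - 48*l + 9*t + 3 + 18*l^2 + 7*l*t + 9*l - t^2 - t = 18*l^2 - 39*l - t^2 + t*(7*l + 8) - 15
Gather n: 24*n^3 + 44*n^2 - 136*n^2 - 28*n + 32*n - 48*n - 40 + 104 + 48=24*n^3 - 92*n^2 - 44*n + 112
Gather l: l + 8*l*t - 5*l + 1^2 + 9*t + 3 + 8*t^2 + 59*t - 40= l*(8*t - 4) + 8*t^2 + 68*t - 36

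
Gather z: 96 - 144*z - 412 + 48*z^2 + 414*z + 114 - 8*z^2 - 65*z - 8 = 40*z^2 + 205*z - 210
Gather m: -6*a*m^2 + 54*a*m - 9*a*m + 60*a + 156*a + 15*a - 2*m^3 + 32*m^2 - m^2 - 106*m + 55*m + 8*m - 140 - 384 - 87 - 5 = 231*a - 2*m^3 + m^2*(31 - 6*a) + m*(45*a - 43) - 616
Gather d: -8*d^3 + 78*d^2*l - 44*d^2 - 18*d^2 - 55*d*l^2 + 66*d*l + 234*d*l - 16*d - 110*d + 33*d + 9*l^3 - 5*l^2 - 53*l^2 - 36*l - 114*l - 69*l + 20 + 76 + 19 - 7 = -8*d^3 + d^2*(78*l - 62) + d*(-55*l^2 + 300*l - 93) + 9*l^3 - 58*l^2 - 219*l + 108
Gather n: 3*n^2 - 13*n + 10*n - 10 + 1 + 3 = 3*n^2 - 3*n - 6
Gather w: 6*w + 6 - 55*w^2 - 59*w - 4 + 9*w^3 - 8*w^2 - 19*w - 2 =9*w^3 - 63*w^2 - 72*w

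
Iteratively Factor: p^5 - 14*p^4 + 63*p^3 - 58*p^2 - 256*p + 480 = (p - 3)*(p^4 - 11*p^3 + 30*p^2 + 32*p - 160) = (p - 3)*(p + 2)*(p^3 - 13*p^2 + 56*p - 80) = (p - 4)*(p - 3)*(p + 2)*(p^2 - 9*p + 20) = (p - 4)^2*(p - 3)*(p + 2)*(p - 5)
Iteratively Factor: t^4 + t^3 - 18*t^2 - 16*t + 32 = (t - 1)*(t^3 + 2*t^2 - 16*t - 32) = (t - 4)*(t - 1)*(t^2 + 6*t + 8) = (t - 4)*(t - 1)*(t + 4)*(t + 2)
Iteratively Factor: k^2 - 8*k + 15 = (k - 5)*(k - 3)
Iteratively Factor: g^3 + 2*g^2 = (g)*(g^2 + 2*g) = g^2*(g + 2)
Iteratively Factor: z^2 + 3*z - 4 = (z + 4)*(z - 1)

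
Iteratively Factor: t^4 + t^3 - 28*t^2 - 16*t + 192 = (t + 4)*(t^3 - 3*t^2 - 16*t + 48) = (t - 4)*(t + 4)*(t^2 + t - 12) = (t - 4)*(t - 3)*(t + 4)*(t + 4)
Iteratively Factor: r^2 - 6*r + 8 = (r - 4)*(r - 2)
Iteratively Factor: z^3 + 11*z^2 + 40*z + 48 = (z + 3)*(z^2 + 8*z + 16) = (z + 3)*(z + 4)*(z + 4)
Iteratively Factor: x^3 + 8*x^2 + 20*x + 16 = (x + 4)*(x^2 + 4*x + 4) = (x + 2)*(x + 4)*(x + 2)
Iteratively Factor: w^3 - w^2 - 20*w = (w + 4)*(w^2 - 5*w) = (w - 5)*(w + 4)*(w)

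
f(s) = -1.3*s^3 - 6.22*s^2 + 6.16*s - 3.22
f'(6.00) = -208.88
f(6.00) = -470.98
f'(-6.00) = -59.60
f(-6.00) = 16.70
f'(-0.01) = 6.28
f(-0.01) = -3.28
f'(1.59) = -23.48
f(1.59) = -14.38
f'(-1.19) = 15.44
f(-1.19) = -17.17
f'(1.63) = -24.48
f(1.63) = -15.34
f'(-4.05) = -7.43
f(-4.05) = -43.83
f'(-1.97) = 15.53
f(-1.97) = -29.56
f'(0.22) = 3.23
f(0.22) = -2.18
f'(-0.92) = 14.30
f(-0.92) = -13.14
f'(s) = -3.9*s^2 - 12.44*s + 6.16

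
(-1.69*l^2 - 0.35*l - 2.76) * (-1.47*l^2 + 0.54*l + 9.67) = 2.4843*l^4 - 0.3981*l^3 - 12.4741*l^2 - 4.8749*l - 26.6892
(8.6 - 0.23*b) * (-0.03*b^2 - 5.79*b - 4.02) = 0.0069*b^3 + 1.0737*b^2 - 48.8694*b - 34.572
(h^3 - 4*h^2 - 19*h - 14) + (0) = h^3 - 4*h^2 - 19*h - 14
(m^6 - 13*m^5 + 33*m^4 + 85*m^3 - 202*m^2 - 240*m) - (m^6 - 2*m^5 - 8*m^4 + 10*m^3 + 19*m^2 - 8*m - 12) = -11*m^5 + 41*m^4 + 75*m^3 - 221*m^2 - 232*m + 12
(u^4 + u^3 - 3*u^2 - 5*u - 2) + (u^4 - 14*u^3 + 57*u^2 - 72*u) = 2*u^4 - 13*u^3 + 54*u^2 - 77*u - 2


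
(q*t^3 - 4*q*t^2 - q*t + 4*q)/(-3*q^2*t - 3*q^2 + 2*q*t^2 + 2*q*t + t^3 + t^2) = q*(-t^2 + 5*t - 4)/(3*q^2 - 2*q*t - t^2)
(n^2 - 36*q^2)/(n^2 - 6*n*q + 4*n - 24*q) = (n + 6*q)/(n + 4)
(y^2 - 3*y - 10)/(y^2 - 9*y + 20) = (y + 2)/(y - 4)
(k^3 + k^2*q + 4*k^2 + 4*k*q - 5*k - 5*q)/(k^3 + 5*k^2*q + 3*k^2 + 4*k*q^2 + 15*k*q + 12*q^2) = (k^2 + 4*k - 5)/(k^2 + 4*k*q + 3*k + 12*q)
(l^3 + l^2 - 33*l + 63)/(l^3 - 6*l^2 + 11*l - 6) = (l^2 + 4*l - 21)/(l^2 - 3*l + 2)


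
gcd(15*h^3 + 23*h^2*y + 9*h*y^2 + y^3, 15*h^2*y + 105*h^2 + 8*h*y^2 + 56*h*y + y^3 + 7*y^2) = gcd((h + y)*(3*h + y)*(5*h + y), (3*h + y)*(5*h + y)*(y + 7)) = 15*h^2 + 8*h*y + y^2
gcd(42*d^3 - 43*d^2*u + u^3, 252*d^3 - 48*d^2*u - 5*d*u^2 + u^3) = -42*d^2 + d*u + u^2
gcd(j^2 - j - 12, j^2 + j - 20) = j - 4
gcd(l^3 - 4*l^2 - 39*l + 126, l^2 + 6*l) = l + 6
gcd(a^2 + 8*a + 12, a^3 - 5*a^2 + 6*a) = 1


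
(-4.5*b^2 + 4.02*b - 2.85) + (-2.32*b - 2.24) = -4.5*b^2 + 1.7*b - 5.09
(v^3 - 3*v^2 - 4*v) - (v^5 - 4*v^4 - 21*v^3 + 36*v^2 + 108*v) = -v^5 + 4*v^4 + 22*v^3 - 39*v^2 - 112*v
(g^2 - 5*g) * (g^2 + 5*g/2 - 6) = g^4 - 5*g^3/2 - 37*g^2/2 + 30*g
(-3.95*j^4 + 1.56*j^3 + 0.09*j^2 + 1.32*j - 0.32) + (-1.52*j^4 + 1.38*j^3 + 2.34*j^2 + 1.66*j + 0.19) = -5.47*j^4 + 2.94*j^3 + 2.43*j^2 + 2.98*j - 0.13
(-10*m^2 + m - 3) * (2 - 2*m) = 20*m^3 - 22*m^2 + 8*m - 6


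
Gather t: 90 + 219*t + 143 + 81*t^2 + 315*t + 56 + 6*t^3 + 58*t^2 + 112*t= 6*t^3 + 139*t^2 + 646*t + 289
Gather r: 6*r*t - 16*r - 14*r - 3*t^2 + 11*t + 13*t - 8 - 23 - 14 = r*(6*t - 30) - 3*t^2 + 24*t - 45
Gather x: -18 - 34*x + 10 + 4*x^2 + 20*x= 4*x^2 - 14*x - 8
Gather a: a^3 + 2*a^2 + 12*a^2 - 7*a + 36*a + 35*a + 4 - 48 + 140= a^3 + 14*a^2 + 64*a + 96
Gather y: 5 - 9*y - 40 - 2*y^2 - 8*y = -2*y^2 - 17*y - 35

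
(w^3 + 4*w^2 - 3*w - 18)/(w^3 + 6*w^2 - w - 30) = (w + 3)/(w + 5)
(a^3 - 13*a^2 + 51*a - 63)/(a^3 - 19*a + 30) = (a^2 - 10*a + 21)/(a^2 + 3*a - 10)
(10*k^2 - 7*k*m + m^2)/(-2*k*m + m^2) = (-5*k + m)/m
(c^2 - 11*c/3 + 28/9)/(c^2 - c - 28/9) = (3*c - 4)/(3*c + 4)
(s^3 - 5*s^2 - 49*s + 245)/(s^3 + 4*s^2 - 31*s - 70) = (s - 7)/(s + 2)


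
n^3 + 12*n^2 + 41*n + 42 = (n + 2)*(n + 3)*(n + 7)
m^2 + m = m*(m + 1)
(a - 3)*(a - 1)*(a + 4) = a^3 - 13*a + 12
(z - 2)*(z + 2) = z^2 - 4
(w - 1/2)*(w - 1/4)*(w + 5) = w^3 + 17*w^2/4 - 29*w/8 + 5/8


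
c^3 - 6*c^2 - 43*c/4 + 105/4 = (c - 7)*(c - 3/2)*(c + 5/2)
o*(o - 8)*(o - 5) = o^3 - 13*o^2 + 40*o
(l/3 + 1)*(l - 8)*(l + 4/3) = l^3/3 - 11*l^2/9 - 92*l/9 - 32/3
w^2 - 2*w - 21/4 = (w - 7/2)*(w + 3/2)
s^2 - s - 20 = (s - 5)*(s + 4)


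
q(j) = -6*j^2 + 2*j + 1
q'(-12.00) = 146.00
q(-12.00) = -887.00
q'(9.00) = -106.00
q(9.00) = -467.00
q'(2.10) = -23.20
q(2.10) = -21.26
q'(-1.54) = 20.48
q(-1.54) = -16.31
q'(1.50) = -16.00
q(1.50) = -9.50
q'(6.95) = -81.40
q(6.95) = -274.92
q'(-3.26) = 41.12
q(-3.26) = -69.29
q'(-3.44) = 43.28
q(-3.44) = -76.88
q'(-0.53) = 8.36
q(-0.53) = -1.75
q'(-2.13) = 27.56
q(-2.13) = -30.48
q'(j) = 2 - 12*j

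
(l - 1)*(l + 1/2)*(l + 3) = l^3 + 5*l^2/2 - 2*l - 3/2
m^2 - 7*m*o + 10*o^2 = (m - 5*o)*(m - 2*o)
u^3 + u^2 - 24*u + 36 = (u - 3)*(u - 2)*(u + 6)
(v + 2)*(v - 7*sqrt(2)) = v^2 - 7*sqrt(2)*v + 2*v - 14*sqrt(2)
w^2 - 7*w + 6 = (w - 6)*(w - 1)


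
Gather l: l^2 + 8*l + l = l^2 + 9*l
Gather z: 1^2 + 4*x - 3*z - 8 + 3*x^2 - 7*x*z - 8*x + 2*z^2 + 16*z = 3*x^2 - 4*x + 2*z^2 + z*(13 - 7*x) - 7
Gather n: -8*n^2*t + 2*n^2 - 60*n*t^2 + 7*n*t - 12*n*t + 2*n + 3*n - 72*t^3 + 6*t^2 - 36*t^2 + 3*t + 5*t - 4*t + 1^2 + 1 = n^2*(2 - 8*t) + n*(-60*t^2 - 5*t + 5) - 72*t^3 - 30*t^2 + 4*t + 2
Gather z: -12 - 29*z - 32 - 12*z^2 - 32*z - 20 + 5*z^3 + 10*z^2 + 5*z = 5*z^3 - 2*z^2 - 56*z - 64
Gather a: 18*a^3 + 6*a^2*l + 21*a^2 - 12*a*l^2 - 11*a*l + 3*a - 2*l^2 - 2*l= 18*a^3 + a^2*(6*l + 21) + a*(-12*l^2 - 11*l + 3) - 2*l^2 - 2*l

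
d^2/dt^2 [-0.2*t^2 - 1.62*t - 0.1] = -0.400000000000000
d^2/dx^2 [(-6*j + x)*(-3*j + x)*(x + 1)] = -18*j + 6*x + 2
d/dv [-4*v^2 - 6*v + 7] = -8*v - 6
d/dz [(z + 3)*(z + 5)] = 2*z + 8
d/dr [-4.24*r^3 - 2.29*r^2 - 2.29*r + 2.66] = -12.72*r^2 - 4.58*r - 2.29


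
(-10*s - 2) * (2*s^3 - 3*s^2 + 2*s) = -20*s^4 + 26*s^3 - 14*s^2 - 4*s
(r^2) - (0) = r^2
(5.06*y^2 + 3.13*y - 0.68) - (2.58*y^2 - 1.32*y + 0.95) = 2.48*y^2 + 4.45*y - 1.63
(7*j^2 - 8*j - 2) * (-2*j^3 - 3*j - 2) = -14*j^5 + 16*j^4 - 17*j^3 + 10*j^2 + 22*j + 4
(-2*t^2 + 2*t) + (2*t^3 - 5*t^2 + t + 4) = 2*t^3 - 7*t^2 + 3*t + 4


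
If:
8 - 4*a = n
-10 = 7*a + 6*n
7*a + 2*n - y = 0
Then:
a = 58/17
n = -96/17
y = 214/17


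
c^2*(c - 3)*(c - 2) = c^4 - 5*c^3 + 6*c^2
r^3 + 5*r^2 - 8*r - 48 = (r - 3)*(r + 4)^2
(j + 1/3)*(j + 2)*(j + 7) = j^3 + 28*j^2/3 + 17*j + 14/3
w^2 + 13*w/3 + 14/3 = (w + 2)*(w + 7/3)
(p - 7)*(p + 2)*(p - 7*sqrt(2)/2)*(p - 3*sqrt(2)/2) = p^4 - 5*sqrt(2)*p^3 - 5*p^3 - 7*p^2/2 + 25*sqrt(2)*p^2 - 105*p/2 + 70*sqrt(2)*p - 147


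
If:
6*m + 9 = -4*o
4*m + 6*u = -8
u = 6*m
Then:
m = -1/5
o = -39/20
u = -6/5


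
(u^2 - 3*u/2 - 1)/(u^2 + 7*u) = (u^2 - 3*u/2 - 1)/(u*(u + 7))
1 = 1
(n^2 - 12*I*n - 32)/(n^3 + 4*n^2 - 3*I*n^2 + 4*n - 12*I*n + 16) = (n - 8*I)/(n^2 + n*(4 + I) + 4*I)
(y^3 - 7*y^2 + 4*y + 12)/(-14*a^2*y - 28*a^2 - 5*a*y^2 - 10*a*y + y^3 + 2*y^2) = (-y^3 + 7*y^2 - 4*y - 12)/(14*a^2*y + 28*a^2 + 5*a*y^2 + 10*a*y - y^3 - 2*y^2)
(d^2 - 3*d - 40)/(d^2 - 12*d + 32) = (d + 5)/(d - 4)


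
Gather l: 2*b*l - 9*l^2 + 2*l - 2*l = 2*b*l - 9*l^2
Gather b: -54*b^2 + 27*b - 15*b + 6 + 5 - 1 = -54*b^2 + 12*b + 10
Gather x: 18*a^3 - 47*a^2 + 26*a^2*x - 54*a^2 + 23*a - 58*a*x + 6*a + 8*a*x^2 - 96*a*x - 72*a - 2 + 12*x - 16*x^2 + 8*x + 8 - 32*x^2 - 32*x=18*a^3 - 101*a^2 - 43*a + x^2*(8*a - 48) + x*(26*a^2 - 154*a - 12) + 6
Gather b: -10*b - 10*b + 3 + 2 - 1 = 4 - 20*b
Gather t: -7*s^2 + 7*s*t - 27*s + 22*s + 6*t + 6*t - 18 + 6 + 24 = -7*s^2 - 5*s + t*(7*s + 12) + 12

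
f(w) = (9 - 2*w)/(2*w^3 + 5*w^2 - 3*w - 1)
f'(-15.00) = 0.00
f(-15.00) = -0.00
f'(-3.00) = -313.00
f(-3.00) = -15.00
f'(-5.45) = -0.08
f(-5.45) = -0.12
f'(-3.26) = -7.77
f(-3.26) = -2.10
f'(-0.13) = 142.24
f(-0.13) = -17.48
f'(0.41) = -9.41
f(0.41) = -6.54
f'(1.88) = -0.41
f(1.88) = 0.22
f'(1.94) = -0.36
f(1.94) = 0.19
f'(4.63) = -0.01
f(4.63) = -0.00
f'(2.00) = -0.31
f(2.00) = 0.17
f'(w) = (9 - 2*w)*(-6*w^2 - 10*w + 3)/(2*w^3 + 5*w^2 - 3*w - 1)^2 - 2/(2*w^3 + 5*w^2 - 3*w - 1)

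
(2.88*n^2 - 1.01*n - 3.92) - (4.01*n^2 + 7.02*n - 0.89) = -1.13*n^2 - 8.03*n - 3.03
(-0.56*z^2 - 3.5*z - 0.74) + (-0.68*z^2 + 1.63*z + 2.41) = -1.24*z^2 - 1.87*z + 1.67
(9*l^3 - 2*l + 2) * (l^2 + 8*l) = 9*l^5 + 72*l^4 - 2*l^3 - 14*l^2 + 16*l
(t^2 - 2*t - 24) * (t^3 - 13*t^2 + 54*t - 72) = t^5 - 15*t^4 + 56*t^3 + 132*t^2 - 1152*t + 1728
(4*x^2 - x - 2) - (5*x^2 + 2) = -x^2 - x - 4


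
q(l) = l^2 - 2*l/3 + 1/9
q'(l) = 2*l - 2/3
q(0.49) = 0.02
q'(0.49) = 0.31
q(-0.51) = 0.71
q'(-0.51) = -1.69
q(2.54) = 4.87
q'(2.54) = 4.41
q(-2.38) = 7.36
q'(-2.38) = -5.43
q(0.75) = 0.17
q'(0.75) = 0.83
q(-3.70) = 16.27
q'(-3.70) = -8.07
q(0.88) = 0.30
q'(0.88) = 1.09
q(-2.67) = 9.02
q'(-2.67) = -6.01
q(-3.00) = 11.11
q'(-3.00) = -6.67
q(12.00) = 136.11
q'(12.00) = 23.33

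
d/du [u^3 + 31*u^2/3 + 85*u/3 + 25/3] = 3*u^2 + 62*u/3 + 85/3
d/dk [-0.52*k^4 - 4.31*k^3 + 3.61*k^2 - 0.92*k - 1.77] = -2.08*k^3 - 12.93*k^2 + 7.22*k - 0.92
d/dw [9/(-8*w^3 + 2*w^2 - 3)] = 36*w*(6*w - 1)/(8*w^3 - 2*w^2 + 3)^2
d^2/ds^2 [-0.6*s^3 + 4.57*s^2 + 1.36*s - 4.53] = 9.14 - 3.6*s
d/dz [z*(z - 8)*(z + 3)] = 3*z^2 - 10*z - 24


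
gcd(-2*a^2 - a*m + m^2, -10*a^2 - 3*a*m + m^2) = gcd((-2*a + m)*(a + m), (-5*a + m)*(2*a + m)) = 1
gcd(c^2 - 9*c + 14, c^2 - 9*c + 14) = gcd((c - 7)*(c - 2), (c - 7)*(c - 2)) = c^2 - 9*c + 14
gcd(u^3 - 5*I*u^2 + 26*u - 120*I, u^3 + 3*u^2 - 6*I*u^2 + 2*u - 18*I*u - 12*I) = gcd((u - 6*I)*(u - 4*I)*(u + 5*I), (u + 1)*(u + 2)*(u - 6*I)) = u - 6*I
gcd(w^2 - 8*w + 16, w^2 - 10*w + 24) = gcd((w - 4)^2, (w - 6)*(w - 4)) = w - 4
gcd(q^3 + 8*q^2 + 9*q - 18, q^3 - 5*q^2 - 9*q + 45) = q + 3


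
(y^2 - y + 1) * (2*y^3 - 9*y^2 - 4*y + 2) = 2*y^5 - 11*y^4 + 7*y^3 - 3*y^2 - 6*y + 2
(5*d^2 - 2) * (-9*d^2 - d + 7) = -45*d^4 - 5*d^3 + 53*d^2 + 2*d - 14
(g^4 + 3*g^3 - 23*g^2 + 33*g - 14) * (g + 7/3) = g^5 + 16*g^4/3 - 16*g^3 - 62*g^2/3 + 63*g - 98/3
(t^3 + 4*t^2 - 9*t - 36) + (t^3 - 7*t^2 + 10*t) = 2*t^3 - 3*t^2 + t - 36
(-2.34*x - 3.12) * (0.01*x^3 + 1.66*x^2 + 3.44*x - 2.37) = -0.0234*x^4 - 3.9156*x^3 - 13.2288*x^2 - 5.187*x + 7.3944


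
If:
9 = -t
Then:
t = -9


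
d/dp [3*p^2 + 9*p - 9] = 6*p + 9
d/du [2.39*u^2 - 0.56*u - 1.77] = 4.78*u - 0.56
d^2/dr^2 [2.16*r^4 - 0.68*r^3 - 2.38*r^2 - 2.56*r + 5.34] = 25.92*r^2 - 4.08*r - 4.76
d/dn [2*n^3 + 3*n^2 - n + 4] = 6*n^2 + 6*n - 1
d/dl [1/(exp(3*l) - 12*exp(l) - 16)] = 3*(4 - exp(2*l))*exp(l)/(-exp(3*l) + 12*exp(l) + 16)^2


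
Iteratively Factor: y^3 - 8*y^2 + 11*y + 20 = (y + 1)*(y^2 - 9*y + 20) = (y - 5)*(y + 1)*(y - 4)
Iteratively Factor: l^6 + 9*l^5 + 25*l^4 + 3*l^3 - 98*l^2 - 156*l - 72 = (l - 2)*(l^5 + 11*l^4 + 47*l^3 + 97*l^2 + 96*l + 36) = (l - 2)*(l + 1)*(l^4 + 10*l^3 + 37*l^2 + 60*l + 36) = (l - 2)*(l + 1)*(l + 3)*(l^3 + 7*l^2 + 16*l + 12) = (l - 2)*(l + 1)*(l + 3)^2*(l^2 + 4*l + 4) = (l - 2)*(l + 1)*(l + 2)*(l + 3)^2*(l + 2)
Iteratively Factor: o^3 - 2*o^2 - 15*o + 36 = (o + 4)*(o^2 - 6*o + 9) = (o - 3)*(o + 4)*(o - 3)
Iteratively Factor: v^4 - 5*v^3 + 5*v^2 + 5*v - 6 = (v - 2)*(v^3 - 3*v^2 - v + 3) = (v - 3)*(v - 2)*(v^2 - 1) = (v - 3)*(v - 2)*(v + 1)*(v - 1)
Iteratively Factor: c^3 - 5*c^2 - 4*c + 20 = (c + 2)*(c^2 - 7*c + 10) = (c - 5)*(c + 2)*(c - 2)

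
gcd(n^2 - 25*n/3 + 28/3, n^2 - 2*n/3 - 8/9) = n - 4/3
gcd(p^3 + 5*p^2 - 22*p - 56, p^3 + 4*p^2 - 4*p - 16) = p + 2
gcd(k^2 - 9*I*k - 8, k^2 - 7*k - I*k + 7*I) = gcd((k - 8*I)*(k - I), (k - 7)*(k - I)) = k - I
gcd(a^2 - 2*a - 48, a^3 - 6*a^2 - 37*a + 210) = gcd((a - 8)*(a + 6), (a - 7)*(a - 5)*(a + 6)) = a + 6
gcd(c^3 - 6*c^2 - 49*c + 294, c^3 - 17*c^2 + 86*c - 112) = c - 7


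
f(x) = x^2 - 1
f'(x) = 2*x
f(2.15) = 3.62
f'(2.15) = 4.30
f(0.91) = -0.17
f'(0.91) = 1.82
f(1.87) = 2.50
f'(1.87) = 3.74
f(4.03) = 15.24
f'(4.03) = 8.06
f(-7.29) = 52.14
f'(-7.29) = -14.58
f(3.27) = 9.69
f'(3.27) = 6.54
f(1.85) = 2.42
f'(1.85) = 3.70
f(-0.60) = -0.64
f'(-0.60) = -1.20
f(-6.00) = 35.00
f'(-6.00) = -12.00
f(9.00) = 80.00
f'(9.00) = 18.00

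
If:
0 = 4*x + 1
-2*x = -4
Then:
No Solution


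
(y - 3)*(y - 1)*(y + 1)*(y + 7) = y^4 + 4*y^3 - 22*y^2 - 4*y + 21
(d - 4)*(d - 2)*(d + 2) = d^3 - 4*d^2 - 4*d + 16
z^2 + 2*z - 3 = (z - 1)*(z + 3)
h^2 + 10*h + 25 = (h + 5)^2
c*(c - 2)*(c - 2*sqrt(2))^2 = c^4 - 4*sqrt(2)*c^3 - 2*c^3 + 8*c^2 + 8*sqrt(2)*c^2 - 16*c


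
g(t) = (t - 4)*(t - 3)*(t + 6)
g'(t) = (t - 4)*(t - 3) + (t - 4)*(t + 6) + (t - 3)*(t + 6)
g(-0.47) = 85.78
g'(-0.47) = -28.40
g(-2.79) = 126.20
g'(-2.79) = -1.07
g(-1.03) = 100.75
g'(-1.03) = -24.76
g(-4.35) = 101.26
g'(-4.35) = 35.47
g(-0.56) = 88.31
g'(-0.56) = -27.94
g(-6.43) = -42.29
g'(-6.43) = 106.89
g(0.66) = 52.05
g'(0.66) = -30.01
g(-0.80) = 94.85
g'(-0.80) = -26.48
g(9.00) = 450.00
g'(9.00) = 195.00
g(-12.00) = -1440.00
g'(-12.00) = 426.00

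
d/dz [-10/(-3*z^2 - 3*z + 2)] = 30*(-2*z - 1)/(3*z^2 + 3*z - 2)^2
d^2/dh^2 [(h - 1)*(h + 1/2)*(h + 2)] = 6*h + 3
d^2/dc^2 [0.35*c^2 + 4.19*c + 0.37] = 0.700000000000000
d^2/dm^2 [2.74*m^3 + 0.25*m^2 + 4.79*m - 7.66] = 16.44*m + 0.5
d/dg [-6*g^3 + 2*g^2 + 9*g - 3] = -18*g^2 + 4*g + 9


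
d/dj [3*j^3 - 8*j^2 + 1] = j*(9*j - 16)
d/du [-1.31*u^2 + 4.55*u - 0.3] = 4.55 - 2.62*u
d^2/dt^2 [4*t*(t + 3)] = 8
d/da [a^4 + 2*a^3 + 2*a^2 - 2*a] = 4*a^3 + 6*a^2 + 4*a - 2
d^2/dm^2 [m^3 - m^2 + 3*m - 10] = 6*m - 2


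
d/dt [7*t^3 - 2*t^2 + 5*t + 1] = 21*t^2 - 4*t + 5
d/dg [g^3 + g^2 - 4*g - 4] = 3*g^2 + 2*g - 4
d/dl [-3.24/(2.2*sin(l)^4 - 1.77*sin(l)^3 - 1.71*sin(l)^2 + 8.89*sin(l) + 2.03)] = (28.512*sin(l)^3 - 17.2044*sin(l)^2 - 11.0808*sin(l) + 28.8036)*cos(l)/(2.2*sin(l)^4 - 1.77*sin(l)^3 - 1.71*sin(l)^2 + 8.89*sin(l) + 2.03)^2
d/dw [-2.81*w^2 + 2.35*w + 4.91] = 2.35 - 5.62*w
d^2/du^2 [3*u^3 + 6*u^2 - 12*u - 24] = 18*u + 12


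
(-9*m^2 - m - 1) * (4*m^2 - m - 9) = -36*m^4 + 5*m^3 + 78*m^2 + 10*m + 9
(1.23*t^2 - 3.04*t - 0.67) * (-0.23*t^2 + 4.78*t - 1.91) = -0.2829*t^4 + 6.5786*t^3 - 16.7264*t^2 + 2.6038*t + 1.2797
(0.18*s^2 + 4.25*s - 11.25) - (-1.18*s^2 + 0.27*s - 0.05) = 1.36*s^2 + 3.98*s - 11.2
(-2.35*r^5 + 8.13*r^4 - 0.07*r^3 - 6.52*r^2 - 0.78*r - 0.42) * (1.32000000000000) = -3.102*r^5 + 10.7316*r^4 - 0.0924*r^3 - 8.6064*r^2 - 1.0296*r - 0.5544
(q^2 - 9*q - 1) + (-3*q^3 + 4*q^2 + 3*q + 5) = -3*q^3 + 5*q^2 - 6*q + 4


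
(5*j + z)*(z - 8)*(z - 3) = 5*j*z^2 - 55*j*z + 120*j + z^3 - 11*z^2 + 24*z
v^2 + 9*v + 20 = (v + 4)*(v + 5)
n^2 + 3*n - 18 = (n - 3)*(n + 6)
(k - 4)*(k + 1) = k^2 - 3*k - 4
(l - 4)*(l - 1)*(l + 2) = l^3 - 3*l^2 - 6*l + 8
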